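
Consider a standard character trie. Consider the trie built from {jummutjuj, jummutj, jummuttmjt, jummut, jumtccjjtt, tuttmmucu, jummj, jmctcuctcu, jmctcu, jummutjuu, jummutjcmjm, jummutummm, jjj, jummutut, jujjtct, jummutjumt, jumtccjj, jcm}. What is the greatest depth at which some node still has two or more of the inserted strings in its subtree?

8

The deepest shared node is where two words last agree before diverging.
"jummutjuj" and "jummutjumt" agree on "jummutju" (8 characters) before diverging; nothing deeper is shared.
Longest shared-prefix length: 8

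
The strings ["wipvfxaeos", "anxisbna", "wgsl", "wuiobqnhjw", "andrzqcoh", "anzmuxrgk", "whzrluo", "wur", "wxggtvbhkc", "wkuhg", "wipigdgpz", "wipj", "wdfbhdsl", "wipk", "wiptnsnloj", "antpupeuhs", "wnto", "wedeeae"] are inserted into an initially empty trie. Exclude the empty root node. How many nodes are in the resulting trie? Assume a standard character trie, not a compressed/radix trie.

For each word, the new-node count is its length minus the longest prefix already in the trie:
  "wipvfxaeos" → 10 new (w, i, p, v, f, x, a, e, o, s)
  "anxisbna" → 8 new (a, n, x, i, s, b, n, a)
  "wgsl" → prefix "w" already present; 3 new (g, s, l)
  "wuiobqnhjw" → prefix "w" already present; 9 new (u, i, o, b, q, n, h, j, w)
  "andrzqcoh" → prefix "an" already present; 7 new (d, r, z, q, c, o, h)
  "anzmuxrgk" → prefix "an" already present; 7 new (z, m, u, x, r, g, k)
  "whzrluo" → prefix "w" already present; 6 new (h, z, r, l, u, o)
  "wur" → prefix "wu" already present; 1 new (r)
  "wxggtvbhkc" → prefix "w" already present; 9 new (x, g, g, t, v, b, h, k, c)
  "wkuhg" → prefix "w" already present; 4 new (k, u, h, g)
  "wipigdgpz" → prefix "wip" already present; 6 new (i, g, d, g, p, z)
  "wipj" → prefix "wip" already present; 1 new (j)
  "wdfbhdsl" → prefix "w" already present; 7 new (d, f, b, h, d, s, l)
  "wipk" → prefix "wip" already present; 1 new (k)
  "wiptnsnloj" → prefix "wip" already present; 7 new (t, n, s, n, l, o, j)
  "antpupeuhs" → prefix "an" already present; 8 new (t, p, u, p, e, u, h, s)
  "wnto" → prefix "w" already present; 3 new (n, t, o)
  "wedeeae" → prefix "w" already present; 6 new (e, d, e, e, a, e)
Total nodes = 10 + 8 + 3 + 9 + 7 + 7 + 6 + 1 + 9 + 4 + 6 + 1 + 7 + 1 + 7 + 8 + 3 + 6 = 103

103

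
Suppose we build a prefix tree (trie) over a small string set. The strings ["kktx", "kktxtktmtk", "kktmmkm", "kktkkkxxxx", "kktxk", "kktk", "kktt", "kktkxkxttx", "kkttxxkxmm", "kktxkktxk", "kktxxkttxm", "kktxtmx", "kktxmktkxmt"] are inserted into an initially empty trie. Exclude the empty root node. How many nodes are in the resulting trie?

For each word, the new-node count is its length minus the longest prefix already in the trie:
  "kktx" → 4 new (k, k, t, x)
  "kktxtktmtk" → prefix "kktx" already present; 6 new (t, k, t, m, t, k)
  "kktmmkm" → prefix "kkt" already present; 4 new (m, m, k, m)
  "kktkkkxxxx" → prefix "kkt" already present; 7 new (k, k, k, x, x, x, x)
  "kktxk" → prefix "kktx" already present; 1 new (k)
  "kktk" → prefix "kktk" already present; 0 new (none)
  "kktt" → prefix "kkt" already present; 1 new (t)
  "kktkxkxttx" → prefix "kktk" already present; 6 new (x, k, x, t, t, x)
  "kkttxxkxmm" → prefix "kktt" already present; 6 new (x, x, k, x, m, m)
  "kktxkktxk" → prefix "kktxk" already present; 4 new (k, t, x, k)
  "kktxxkttxm" → prefix "kktx" already present; 6 new (x, k, t, t, x, m)
  "kktxtmx" → prefix "kktxt" already present; 2 new (m, x)
  "kktxmktkxmt" → prefix "kktx" already present; 7 new (m, k, t, k, x, m, t)
Total nodes = 4 + 6 + 4 + 7 + 1 + 0 + 1 + 6 + 6 + 4 + 6 + 2 + 7 = 54

54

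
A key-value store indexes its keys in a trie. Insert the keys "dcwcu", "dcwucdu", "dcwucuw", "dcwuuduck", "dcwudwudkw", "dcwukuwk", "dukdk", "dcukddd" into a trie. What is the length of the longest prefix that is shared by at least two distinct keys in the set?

Look for the deepest trie node that still has at least two words in its subtree.
"dcwucdu" and "dcwucuw" agree on "dcwuc" (5 characters) before diverging; nothing deeper is shared.
Longest shared-prefix length: 5

5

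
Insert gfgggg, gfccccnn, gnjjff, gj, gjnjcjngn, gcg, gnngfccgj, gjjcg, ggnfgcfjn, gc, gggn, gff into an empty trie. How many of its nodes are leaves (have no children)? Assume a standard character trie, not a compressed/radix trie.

10

A leaf is a node with no children — equivalently, the end of a word that is not a proper prefix of any other stored word.
Those words: "gcg", "gfccccnn", "gff", "gfgggg", "gggn", "ggnfgcfjn", "gjjcg", "gjnjcjngn", "gnjjff", "gnngfccgj"
Leaf count: 10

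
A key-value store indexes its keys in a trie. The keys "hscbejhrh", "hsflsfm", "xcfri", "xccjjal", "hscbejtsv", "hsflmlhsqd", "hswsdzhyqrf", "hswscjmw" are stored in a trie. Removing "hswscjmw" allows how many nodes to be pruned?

After clearing the end-marker at "hswscjmw", prune upward until reaching a node still needed by another word.
The suffix "cjmw" (4 nodes) is used only by "hswscjmw"; the node for "hsws" still has the child "d", so pruning stops there.
Nodes removed: 4

4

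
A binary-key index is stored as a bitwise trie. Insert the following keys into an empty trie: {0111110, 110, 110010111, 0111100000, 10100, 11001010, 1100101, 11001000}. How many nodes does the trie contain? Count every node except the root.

Trie structure (* marks end of a word):
(root)
├─ 0
│  └─ 1
│     └─ 1
│        └─ 1
│           └─ 1
│              ├─ 0
│              │  └─ 0
│              │     └─ 0
│              │        └─ 0
│              │           └─ 0 *
│              └─ 1
│                 └─ 0 *
└─ 1
   ├─ 0
   │  └─ 1
   │     └─ 0
   │        └─ 0 *
   └─ 1
      └─ 0 *
         └─ 0
            └─ 1
               └─ 0
                  ├─ 0
                  │  └─ 0 *
                  └─ 1 *
                     ├─ 0 *
                     └─ 1
                        └─ 1 *
Counting every labelled node above: 28.

28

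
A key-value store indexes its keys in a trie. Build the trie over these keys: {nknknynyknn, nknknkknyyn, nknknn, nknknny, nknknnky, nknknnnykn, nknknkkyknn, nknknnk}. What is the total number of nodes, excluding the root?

29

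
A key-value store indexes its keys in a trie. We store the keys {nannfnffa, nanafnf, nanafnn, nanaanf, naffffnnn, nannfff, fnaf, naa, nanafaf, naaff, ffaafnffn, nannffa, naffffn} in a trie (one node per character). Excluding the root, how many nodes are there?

44

Count nodes per top-level branch (shared prefixes stored once):
  'f'-branch (ffaafnffn, fnaf): 12 nodes
  'n'-branch (naa, naaff, naffffn, naffffnnn, nanaanf, nanafaf, nanafnf, nanafnn, nannffa, nannfff, nannfnffa): 32 nodes
Sum: 44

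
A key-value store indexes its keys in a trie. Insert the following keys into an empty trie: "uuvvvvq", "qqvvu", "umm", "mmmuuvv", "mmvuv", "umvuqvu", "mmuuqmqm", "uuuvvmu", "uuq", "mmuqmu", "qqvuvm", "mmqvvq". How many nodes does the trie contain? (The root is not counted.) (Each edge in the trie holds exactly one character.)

Count nodes per top-level branch (shared prefixes stored once):
  'm'-branch (mmmuuvv, mmqvvq, mmuqmu, mmuuqmqm, mmvuv): 23 nodes
  'q'-branch (qqvuvm, qqvvu): 8 nodes
  'u'-branch (umm, umvuqvu, uuq, uuuvvmu, uuvvvvq): 20 nodes
Sum: 51

51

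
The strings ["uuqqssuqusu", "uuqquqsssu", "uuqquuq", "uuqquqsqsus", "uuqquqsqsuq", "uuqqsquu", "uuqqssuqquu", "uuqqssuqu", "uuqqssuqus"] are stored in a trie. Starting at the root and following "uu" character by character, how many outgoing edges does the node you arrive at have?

Follow the path "uu" to its node, then look at its outgoing edges.
Distinct next characters after "uu": q.
That node has 1 child edge.

1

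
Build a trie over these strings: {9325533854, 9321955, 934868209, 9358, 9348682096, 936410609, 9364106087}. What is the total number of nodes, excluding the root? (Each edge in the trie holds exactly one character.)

33

Trace insertions, counting only characters that open a new branch:
  "9325533854" → 10 new (9, 3, 2, 5, 5, 3, 3, 8, 5, 4)
  "9321955" → prefix "932" already present; 4 new (1, 9, 5, 5)
  "934868209" → prefix "93" already present; 7 new (4, 8, 6, 8, 2, 0, 9)
  "9358" → prefix "93" already present; 2 new (5, 8)
  "9348682096" → prefix "934868209" already present; 1 new (6)
  "936410609" → prefix "93" already present; 7 new (6, 4, 1, 0, 6, 0, 9)
  "9364106087" → prefix "93641060" already present; 2 new (8, 7)
Total nodes = 10 + 4 + 7 + 2 + 1 + 7 + 2 = 33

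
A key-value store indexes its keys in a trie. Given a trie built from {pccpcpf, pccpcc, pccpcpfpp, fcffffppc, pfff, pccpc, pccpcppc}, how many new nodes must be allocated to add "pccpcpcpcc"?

"pccpcp" is already a path in the trie; the remaining "cpcc" must be added.
So 10 − 6 = 4 new nodes.

4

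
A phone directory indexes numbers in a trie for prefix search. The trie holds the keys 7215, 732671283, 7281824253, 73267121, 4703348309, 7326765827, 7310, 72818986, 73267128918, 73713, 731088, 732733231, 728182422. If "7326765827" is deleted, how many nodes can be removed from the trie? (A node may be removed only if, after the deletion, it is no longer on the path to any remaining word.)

After clearing the end-marker at "7326765827", prune upward until reaching a node still needed by another word.
The suffix "65827" (5 nodes) is used only by "7326765827"; the node for "73267" still has the child "1", so pruning stops there.
Nodes removed: 5

5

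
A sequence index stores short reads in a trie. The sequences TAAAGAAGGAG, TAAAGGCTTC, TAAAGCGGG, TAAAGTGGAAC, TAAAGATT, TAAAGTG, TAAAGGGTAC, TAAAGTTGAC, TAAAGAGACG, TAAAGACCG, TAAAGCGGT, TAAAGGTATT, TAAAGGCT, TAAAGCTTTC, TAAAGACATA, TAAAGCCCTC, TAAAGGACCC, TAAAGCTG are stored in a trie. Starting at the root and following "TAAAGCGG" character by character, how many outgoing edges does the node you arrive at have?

The children of the "TAAAGCGG" node are the distinct next characters among strings starting with "TAAAGCGG".
Characters that immediately follow "TAAAGCGG" among the stored strings: {G, T}.
That node has 2 child edges.

2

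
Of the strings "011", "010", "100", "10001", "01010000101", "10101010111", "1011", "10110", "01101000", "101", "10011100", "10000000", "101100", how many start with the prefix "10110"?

Traverse to the node for "10110", then collect every word in that subtree.
Words under "10110": 10110, 101100
Count: 2

2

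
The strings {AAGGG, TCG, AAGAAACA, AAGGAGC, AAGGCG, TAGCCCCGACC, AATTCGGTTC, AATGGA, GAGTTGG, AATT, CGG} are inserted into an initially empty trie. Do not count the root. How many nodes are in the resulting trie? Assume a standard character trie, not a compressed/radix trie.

Trace insertions, counting only characters that open a new branch:
  "AAGGG" → 5 new (A, A, G, G, G)
  "TCG" → 3 new (T, C, G)
  "AAGAAACA" → prefix "AAG" already present; 5 new (A, A, A, C, A)
  "AAGGAGC" → prefix "AAGG" already present; 3 new (A, G, C)
  "AAGGCG" → prefix "AAGG" already present; 2 new (C, G)
  "TAGCCCCGACC" → prefix "T" already present; 10 new (A, G, C, C, C, C, G, A, C, C)
  "AATTCGGTTC" → prefix "AA" already present; 8 new (T, T, C, G, G, T, T, C)
  "AATGGA" → prefix "AAT" already present; 3 new (G, G, A)
  "GAGTTGG" → 7 new (G, A, G, T, T, G, G)
  "AATT" → prefix "AATT" already present; 0 new (none)
  "CGG" → 3 new (C, G, G)
Total nodes = 5 + 3 + 5 + 3 + 2 + 10 + 8 + 3 + 7 + 0 + 3 = 49

49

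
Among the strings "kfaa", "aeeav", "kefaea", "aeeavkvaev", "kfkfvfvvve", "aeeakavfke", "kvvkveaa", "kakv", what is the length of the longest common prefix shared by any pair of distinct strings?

5

Equivalently: take the maximum, over all pairs, of their longest common prefix length.
"aeeav" and "aeeavkvaev" agree on "aeeav" (5 characters) before diverging; nothing deeper is shared.
Longest shared-prefix length: 5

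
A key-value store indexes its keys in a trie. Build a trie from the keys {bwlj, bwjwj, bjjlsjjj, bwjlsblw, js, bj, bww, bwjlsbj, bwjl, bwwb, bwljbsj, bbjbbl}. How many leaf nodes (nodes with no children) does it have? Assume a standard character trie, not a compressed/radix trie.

8

Leaves are exactly the stored words that no other stored word extends.
Those words: "bbjbbl", "bjjlsjjj", "bwjlsbj", "bwjlsblw", "bwjwj", "bwljbsj", "bwwb", "js"
Leaf count: 8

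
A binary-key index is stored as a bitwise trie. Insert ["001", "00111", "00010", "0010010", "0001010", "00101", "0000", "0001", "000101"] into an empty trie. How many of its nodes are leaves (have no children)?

5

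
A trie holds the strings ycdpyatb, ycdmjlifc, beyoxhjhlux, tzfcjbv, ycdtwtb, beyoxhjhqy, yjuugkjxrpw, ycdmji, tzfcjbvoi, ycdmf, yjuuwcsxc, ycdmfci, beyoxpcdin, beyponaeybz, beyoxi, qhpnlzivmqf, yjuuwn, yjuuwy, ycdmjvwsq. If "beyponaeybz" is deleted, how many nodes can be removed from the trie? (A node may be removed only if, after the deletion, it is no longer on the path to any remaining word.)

Walk "beyponaeybz" from the leaf back toward the root, removing each node that no remaining word uses.
The suffix "ponaeybz" (8 nodes) is used only by "beyponaeybz"; the node for "bey" still has the child "o", so pruning stops there.
Nodes removed: 8

8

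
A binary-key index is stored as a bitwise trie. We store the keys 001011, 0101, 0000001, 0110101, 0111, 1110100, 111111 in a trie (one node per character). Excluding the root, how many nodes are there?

30

For each word, the new-node count is its length minus the longest prefix already in the trie:
  "001011" → 6 new (0, 0, 1, 0, 1, 1)
  "0101" → prefix "0" already present; 3 new (1, 0, 1)
  "0000001" → prefix "00" already present; 5 new (0, 0, 0, 0, 1)
  "0110101" → prefix "01" already present; 5 new (1, 0, 1, 0, 1)
  "0111" → prefix "011" already present; 1 new (1)
  "1110100" → 7 new (1, 1, 1, 0, 1, 0, 0)
  "111111" → prefix "111" already present; 3 new (1, 1, 1)
Total nodes = 6 + 3 + 5 + 5 + 1 + 7 + 3 = 30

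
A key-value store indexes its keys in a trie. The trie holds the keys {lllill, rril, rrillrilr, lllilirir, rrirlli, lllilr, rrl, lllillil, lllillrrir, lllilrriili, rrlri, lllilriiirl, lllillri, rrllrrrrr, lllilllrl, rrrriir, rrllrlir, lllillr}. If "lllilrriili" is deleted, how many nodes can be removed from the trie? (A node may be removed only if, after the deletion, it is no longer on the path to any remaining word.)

5

Walk "lllilrriili" from the leaf back toward the root, removing each node that no remaining word uses.
The suffix "riili" (5 nodes) is used only by "lllilrriili"; the node for "lllilr" still has the child "i", so pruning stops there.
Nodes removed: 5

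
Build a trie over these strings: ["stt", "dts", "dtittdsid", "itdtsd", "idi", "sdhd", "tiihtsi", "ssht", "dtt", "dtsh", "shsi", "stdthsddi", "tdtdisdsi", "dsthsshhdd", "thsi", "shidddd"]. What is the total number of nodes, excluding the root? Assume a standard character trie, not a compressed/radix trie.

Count nodes per top-level branch (shared prefixes stored once):
  'd'-branch (dsthsshhdd, dtittdsid, dts, dtsh, dtt): 21 nodes
  'i'-branch (idi, itdtsd): 8 nodes
  's'-branch (sdhd, shidddd, shsi, ssht, stdthsddi, stt): 24 nodes
  't'-branch (tdtdisdsi, thsi, tiihtsi): 18 nodes
Sum: 71

71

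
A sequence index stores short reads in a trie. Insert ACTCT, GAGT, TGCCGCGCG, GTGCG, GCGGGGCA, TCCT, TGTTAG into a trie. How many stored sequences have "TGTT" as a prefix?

Traverse to the node for "TGTT", then collect every word in that subtree.
Words under "TGTT": TGTTAG
Count: 1

1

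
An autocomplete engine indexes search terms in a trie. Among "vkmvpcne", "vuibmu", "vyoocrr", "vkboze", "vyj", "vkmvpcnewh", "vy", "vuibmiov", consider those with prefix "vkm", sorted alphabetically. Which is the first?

vkmvpcne

DFS of the "vkm" subtree visits, in order: "vkmvpcne", "vkmvpcnewh"
Position 1: vkmvpcne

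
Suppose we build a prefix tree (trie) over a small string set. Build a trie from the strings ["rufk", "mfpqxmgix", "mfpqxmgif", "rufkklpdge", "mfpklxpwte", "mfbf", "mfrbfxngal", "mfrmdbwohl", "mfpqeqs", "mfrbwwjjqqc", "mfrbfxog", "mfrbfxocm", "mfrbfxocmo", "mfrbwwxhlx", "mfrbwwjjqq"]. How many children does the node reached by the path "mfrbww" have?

2

The children of the "mfrbww" node are the distinct next characters among strings starting with "mfrbww".
Distinct next characters after "mfrbww": j, x.
That node has 2 child edges.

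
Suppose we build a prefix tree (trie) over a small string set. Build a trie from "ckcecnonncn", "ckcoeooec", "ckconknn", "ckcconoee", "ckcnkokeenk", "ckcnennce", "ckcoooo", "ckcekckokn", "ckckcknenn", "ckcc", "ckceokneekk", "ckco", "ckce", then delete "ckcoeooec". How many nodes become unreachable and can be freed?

Walk "ckcoeooec" from the leaf back toward the root, removing each node that no remaining word uses.
The suffix "eooec" (5 nodes) is used only by "ckcoeooec"; the node for "ckco" still has the child "n", so pruning stops there.
Nodes removed: 5

5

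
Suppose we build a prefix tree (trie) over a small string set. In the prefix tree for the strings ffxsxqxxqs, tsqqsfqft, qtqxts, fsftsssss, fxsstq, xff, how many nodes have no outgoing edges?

Leaves are exactly the stored words that no other stored word extends.
Those words: "ffxsxqxxqs", "fsftsssss", "fxsstq", "qtqxts", "tsqqsfqft", "xff"
Leaf count: 6

6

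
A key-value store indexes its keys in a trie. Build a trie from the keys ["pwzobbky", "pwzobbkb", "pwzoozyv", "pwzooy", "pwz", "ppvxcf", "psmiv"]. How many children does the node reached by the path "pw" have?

1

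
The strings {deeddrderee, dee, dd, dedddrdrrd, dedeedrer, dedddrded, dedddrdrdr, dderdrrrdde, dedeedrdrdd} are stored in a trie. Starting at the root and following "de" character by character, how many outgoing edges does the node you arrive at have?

Follow the path "de" to its node, then look at its outgoing edges.
Distinct next characters after "de": d, e.
That node has 2 child edges.

2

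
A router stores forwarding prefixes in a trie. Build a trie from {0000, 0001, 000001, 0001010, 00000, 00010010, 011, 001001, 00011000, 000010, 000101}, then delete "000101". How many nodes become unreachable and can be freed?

Walk "000101" from the leaf back toward the root, removing each node that no remaining word uses.
Every node on "000101" is still needed (e.g. by "0001010"), so nothing is freed.
Nodes removed: 0

0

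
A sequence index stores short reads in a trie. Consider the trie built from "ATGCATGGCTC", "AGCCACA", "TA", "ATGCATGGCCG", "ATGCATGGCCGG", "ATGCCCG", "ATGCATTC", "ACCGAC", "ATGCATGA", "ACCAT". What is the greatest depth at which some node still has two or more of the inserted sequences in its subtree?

11

Equivalently: take the maximum, over all pairs, of their longest common prefix length.
"ATGCATGGCCG" and "ATGCATGGCCGG" agree on "ATGCATGGCCG" (11 characters) before diverging; nothing deeper is shared.
Longest shared-prefix length: 11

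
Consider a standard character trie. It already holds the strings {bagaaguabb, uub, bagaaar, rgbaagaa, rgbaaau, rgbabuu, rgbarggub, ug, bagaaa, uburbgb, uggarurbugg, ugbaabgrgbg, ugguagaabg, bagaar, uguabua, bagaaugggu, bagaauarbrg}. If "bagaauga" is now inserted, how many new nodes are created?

1

"bagaaug" is already a path in the trie; the remaining "a" must be added.
Each of the 1 remaining characters creates one node.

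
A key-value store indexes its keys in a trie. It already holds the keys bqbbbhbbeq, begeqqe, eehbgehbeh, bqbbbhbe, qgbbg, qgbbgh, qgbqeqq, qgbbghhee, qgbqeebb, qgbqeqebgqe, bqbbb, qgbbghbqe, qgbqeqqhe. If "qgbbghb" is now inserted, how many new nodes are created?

0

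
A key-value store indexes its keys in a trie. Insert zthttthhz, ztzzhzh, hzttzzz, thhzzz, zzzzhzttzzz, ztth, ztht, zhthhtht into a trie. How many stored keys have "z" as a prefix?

Traverse to the node for "z", then collect every word in that subtree.
Words under "z": zhthhtht, ztht, zthttthhz, ztth, ztzzhzh, zzzzhzttzzz
Count: 6

6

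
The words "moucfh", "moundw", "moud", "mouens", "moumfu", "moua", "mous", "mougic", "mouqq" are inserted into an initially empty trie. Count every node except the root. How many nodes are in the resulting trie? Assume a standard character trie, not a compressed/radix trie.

23

Count nodes per top-level branch (shared prefixes stored once):
  'm'-branch (moua, moucfh, moud, mouens, mougic, moumfu, moundw, mouqq, mous): 23 nodes
Sum: 23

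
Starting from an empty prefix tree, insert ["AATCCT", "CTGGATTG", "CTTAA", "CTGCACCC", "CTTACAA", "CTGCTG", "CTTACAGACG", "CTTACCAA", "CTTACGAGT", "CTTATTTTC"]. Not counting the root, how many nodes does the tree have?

Trace insertions, counting only characters that open a new branch:
  "AATCCT" → 6 new (A, A, T, C, C, T)
  "CTGGATTG" → 8 new (C, T, G, G, A, T, T, G)
  "CTTAA" → prefix "CT" already present; 3 new (T, A, A)
  "CTGCACCC" → prefix "CTG" already present; 5 new (C, A, C, C, C)
  "CTTACAA" → prefix "CTTA" already present; 3 new (C, A, A)
  "CTGCTG" → prefix "CTGC" already present; 2 new (T, G)
  "CTTACAGACG" → prefix "CTTACA" already present; 4 new (G, A, C, G)
  "CTTACCAA" → prefix "CTTAC" already present; 3 new (C, A, A)
  "CTTACGAGT" → prefix "CTTAC" already present; 4 new (G, A, G, T)
  "CTTATTTTC" → prefix "CTTA" already present; 5 new (T, T, T, T, C)
Total nodes = 6 + 8 + 3 + 5 + 3 + 2 + 4 + 3 + 4 + 5 = 43

43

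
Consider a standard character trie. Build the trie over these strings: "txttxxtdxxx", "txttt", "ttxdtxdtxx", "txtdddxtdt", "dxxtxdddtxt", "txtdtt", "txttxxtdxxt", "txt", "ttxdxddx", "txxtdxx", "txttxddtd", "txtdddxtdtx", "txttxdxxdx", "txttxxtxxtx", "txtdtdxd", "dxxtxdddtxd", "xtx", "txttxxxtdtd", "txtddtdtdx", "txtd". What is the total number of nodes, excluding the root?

81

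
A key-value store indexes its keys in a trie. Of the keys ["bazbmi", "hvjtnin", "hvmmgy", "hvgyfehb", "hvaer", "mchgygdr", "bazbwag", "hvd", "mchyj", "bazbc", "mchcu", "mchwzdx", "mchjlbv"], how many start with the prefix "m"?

5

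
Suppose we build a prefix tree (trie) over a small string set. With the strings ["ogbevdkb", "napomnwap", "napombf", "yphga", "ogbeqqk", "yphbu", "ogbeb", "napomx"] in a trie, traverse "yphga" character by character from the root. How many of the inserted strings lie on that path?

Check each prefix of "yphga" against the stored set — each match is an end-marker on the path.
Prefixes of the query that are stored words: "yphga"
Count: 1

1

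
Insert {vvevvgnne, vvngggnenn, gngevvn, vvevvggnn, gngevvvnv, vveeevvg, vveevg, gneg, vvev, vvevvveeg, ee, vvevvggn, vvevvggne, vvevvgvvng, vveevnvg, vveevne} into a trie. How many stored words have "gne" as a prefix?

Walk to "gne"; the words in its subtree are exactly those with that prefix.
Matches: "gneg"
Count: 1

1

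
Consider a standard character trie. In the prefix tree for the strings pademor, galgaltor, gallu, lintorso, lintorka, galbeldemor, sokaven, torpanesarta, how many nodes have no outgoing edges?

8

Leaves are exactly the stored words that no other stored word extends.
Those words: "galbeldemor", "galgaltor", "gallu", "lintorka", "lintorso", "pademor", "sokaven", "torpanesarta"
Leaf count: 8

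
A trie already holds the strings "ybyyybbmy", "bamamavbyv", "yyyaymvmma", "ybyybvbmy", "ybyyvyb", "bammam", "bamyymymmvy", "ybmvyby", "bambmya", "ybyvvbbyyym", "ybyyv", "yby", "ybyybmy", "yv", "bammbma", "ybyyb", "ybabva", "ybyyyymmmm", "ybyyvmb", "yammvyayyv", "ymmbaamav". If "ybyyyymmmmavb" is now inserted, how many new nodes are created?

3

Walking "ybyyyymmmmavb" from the root, the first 10 characters ("ybyyyymmmm") follow existing edges; "a" is the first miss.
So 13 − 10 = 3 new nodes.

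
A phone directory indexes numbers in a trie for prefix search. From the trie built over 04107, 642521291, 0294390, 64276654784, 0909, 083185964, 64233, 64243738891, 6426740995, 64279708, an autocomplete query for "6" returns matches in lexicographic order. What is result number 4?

DFS of the "6" subtree visits, in order: "64233", "64243738891", "642521291", "6426740995", "64276654784", "64279708"
Position 4: 6426740995

6426740995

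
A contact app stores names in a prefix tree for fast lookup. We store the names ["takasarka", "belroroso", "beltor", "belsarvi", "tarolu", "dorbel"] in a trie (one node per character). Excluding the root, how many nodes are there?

36

For each word, the new-node count is its length minus the longest prefix already in the trie:
  "takasarka" → 9 new (t, a, k, a, s, a, r, k, a)
  "belroroso" → 9 new (b, e, l, r, o, r, o, s, o)
  "beltor" → prefix "bel" already present; 3 new (t, o, r)
  "belsarvi" → prefix "bel" already present; 5 new (s, a, r, v, i)
  "tarolu" → prefix "ta" already present; 4 new (r, o, l, u)
  "dorbel" → 6 new (d, o, r, b, e, l)
Total nodes = 9 + 9 + 3 + 5 + 4 + 6 = 36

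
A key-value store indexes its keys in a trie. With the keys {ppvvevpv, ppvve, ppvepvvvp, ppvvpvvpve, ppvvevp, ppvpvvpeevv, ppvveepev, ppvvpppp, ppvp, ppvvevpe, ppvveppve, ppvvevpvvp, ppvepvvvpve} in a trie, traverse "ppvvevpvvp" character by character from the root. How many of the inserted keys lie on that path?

Check each prefix of "ppvvevpvvp" against the stored set — each match is an end-marker on the path.
Prefixes of the query that are stored words: "ppvve", "ppvvevp", "ppvvevpv", "ppvvevpvvp"
Count: 4

4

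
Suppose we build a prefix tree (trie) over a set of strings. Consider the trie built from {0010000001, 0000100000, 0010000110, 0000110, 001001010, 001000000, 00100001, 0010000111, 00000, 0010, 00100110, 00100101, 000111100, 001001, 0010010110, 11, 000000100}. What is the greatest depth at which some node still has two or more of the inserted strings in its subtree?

The deepest shared node is where two words last agree before diverging.
e.g. "001000000" and "0010000001" share the prefix "001000000" of length 9; no pair shares a longer one.
Longest shared-prefix length: 9

9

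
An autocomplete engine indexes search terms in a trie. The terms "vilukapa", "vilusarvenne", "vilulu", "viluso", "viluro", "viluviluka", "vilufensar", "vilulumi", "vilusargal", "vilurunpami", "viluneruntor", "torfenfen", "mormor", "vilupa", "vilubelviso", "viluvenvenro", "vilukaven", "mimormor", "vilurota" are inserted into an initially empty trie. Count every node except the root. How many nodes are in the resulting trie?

Count nodes per top-level branch (shared prefixes stored once):
  'm'-branch (mimormor, mormor): 13 nodes
  't'-branch (torfenfen): 9 nodes
  'v'-branch (vilubelviso, vilufensar, vilukapa, vilukaven, vilulu, vilulumi, viluneruntor, vilupa, viluro, vilurota, vilurunpami, vilusargal, vilusarvenne, viluso, viluvenvenro, viluviluka): 73 nodes
Sum: 95

95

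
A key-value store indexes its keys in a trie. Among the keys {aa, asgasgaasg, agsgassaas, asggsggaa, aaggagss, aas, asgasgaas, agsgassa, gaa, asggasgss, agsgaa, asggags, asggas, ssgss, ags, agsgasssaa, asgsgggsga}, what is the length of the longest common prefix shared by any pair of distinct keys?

The deepest shared node is where two words last agree before diverging.
e.g. "asgasgaas" and "asgasgaasg" share the prefix "asgasgaas" of length 9; no pair shares a longer one.
Longest shared-prefix length: 9

9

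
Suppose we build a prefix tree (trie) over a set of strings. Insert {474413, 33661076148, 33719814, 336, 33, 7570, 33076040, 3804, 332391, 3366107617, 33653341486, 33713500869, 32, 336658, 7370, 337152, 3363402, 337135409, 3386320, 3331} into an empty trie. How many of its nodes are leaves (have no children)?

Leaves are exactly the stored words that no other stored word extends.
Those words: "32", "33076040", "332391", "3331", "3363402", "33653341486", "33661076148", "3366107617", "336658", "33713500869", "337135409", "337152", "33719814", "3386320", "3804", "474413", "7370", "7570"
Leaf count: 18

18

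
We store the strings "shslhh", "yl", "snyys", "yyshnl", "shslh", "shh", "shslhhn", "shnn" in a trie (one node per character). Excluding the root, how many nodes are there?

21

Insert word by word; a character creates a node only if that edge doesn't already exist:
  "shslhh" → 6 new (s, h, s, l, h, h)
  "yl" → 2 new (y, l)
  "snyys" → prefix "s" already present; 4 new (n, y, y, s)
  "yyshnl" → prefix "y" already present; 5 new (y, s, h, n, l)
  "shslh" → prefix "shslh" already present; 0 new (none)
  "shh" → prefix "sh" already present; 1 new (h)
  "shslhhn" → prefix "shslhh" already present; 1 new (n)
  "shnn" → prefix "sh" already present; 2 new (n, n)
Total nodes = 6 + 2 + 4 + 5 + 0 + 1 + 1 + 2 = 21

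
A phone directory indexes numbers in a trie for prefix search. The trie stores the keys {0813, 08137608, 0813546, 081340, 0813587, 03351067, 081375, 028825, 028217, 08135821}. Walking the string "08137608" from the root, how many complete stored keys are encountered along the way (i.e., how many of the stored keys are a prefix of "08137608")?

Traverse "08137608" character by character; count nodes along the way that are marked as word ends.
Prefixes of the query that are stored words: "0813", "08137608"
Count: 2

2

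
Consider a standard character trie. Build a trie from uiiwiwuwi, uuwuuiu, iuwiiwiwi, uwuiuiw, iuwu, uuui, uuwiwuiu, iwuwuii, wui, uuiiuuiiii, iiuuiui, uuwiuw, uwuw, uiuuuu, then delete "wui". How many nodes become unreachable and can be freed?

3

After clearing the end-marker at "wui", prune upward until reaching a node still needed by another word.
No other word shares any prefix with "wui", so all 3 of its nodes go.
Nodes removed: 3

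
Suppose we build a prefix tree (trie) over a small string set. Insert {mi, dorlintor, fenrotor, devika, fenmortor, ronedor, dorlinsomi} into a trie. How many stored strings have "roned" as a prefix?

Walk to "roned"; the words in its subtree are exactly those with that prefix.
Words under "roned": ronedor
Count: 1

1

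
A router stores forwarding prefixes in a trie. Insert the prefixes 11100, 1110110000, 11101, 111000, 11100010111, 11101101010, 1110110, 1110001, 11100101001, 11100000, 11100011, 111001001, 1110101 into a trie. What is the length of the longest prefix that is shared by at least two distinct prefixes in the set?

7

Equivalently: take the maximum, over all pairs, of their longest common prefix length.
"1110001" and "11100010111" agree on "1110001" (7 characters) before diverging; nothing deeper is shared.
Longest shared-prefix length: 7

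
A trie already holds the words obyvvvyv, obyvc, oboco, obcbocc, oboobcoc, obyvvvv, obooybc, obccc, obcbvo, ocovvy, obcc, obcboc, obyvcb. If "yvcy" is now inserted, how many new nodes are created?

"yvcy" shares no prefix with any stored word, so all 4 characters open new nodes.
4 − 0 = 4 new nodes.

4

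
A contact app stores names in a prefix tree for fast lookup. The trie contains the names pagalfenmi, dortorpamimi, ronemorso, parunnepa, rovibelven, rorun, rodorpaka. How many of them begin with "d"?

Walk to "d"; the words in its subtree are exactly those with that prefix.
Matches: "dortorpamimi"
Count: 1

1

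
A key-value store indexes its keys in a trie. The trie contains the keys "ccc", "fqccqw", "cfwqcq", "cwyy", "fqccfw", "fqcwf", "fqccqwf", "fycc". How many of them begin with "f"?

Walk to "f"; the words in its subtree are exactly those with that prefix.
Matches: "fqccfw", "fqccqw", "fqccqwf", "fqcwf", "fycc"
Count: 5

5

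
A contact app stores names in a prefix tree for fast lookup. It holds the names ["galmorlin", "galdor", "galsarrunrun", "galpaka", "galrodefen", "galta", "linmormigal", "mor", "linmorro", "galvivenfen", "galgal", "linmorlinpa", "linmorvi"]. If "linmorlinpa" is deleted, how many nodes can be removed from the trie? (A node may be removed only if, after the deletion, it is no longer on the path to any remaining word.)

5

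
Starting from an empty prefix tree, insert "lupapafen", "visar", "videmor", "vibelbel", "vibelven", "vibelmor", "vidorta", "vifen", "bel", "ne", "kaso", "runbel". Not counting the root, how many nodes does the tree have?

Trace insertions, counting only characters that open a new branch:
  "lupapafen" → 9 new (l, u, p, a, p, a, f, e, n)
  "visar" → 5 new (v, i, s, a, r)
  "videmor" → prefix "vi" already present; 5 new (d, e, m, o, r)
  "vibelbel" → prefix "vi" already present; 6 new (b, e, l, b, e, l)
  "vibelven" → prefix "vibel" already present; 3 new (v, e, n)
  "vibelmor" → prefix "vibel" already present; 3 new (m, o, r)
  "vidorta" → prefix "vid" already present; 4 new (o, r, t, a)
  "vifen" → prefix "vi" already present; 3 new (f, e, n)
  "bel" → 3 new (b, e, l)
  "ne" → 2 new (n, e)
  "kaso" → 4 new (k, a, s, o)
  "runbel" → 6 new (r, u, n, b, e, l)
Total nodes = 9 + 5 + 5 + 6 + 3 + 3 + 4 + 3 + 3 + 2 + 4 + 6 = 53

53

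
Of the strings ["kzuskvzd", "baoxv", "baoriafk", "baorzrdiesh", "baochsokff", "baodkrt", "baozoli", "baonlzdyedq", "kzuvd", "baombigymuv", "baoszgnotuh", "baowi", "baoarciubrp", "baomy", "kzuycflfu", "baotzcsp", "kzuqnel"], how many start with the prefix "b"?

13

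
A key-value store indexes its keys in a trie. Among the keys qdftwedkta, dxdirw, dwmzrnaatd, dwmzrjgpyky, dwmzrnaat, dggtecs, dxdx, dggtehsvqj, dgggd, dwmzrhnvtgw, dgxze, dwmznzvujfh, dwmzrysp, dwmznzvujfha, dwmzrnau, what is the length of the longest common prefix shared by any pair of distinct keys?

The deepest shared node is where two words last agree before diverging.
"dwmznzvujfh" and "dwmznzvujfha" agree on "dwmznzvujfh" (11 characters) before diverging; nothing deeper is shared.
Longest shared-prefix length: 11

11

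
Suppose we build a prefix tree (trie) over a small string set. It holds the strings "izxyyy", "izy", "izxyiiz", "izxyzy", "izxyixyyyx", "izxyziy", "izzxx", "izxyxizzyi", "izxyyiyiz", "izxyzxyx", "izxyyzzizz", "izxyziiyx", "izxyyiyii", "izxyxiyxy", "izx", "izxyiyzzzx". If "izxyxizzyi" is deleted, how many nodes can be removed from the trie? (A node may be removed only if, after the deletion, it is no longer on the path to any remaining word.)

4

A node on "izxyxizzyi"'s path can go only if nothing else ends at it or branches off below it.
The suffix "zzyi" (4 nodes) is used only by "izxyxizzyi"; the node for "izxyxi" still has the child "y", so pruning stops there.
Nodes removed: 4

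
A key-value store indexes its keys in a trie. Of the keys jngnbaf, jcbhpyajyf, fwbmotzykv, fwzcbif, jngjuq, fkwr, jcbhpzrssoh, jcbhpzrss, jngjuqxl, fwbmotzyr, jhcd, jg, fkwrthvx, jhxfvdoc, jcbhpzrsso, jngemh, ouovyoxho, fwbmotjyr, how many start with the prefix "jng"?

4

Walk to "jng"; the words in its subtree are exactly those with that prefix.
Words under "jng": jngemh, jngjuq, jngjuqxl, jngnbaf
Count: 4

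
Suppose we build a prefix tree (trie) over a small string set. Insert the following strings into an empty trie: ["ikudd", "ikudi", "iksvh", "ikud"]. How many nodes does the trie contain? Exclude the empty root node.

9

Trie structure (* marks end of a word):
(root)
└─ i
   └─ k
      ├─ s
      │  └─ v
      │     └─ h *
      └─ u
         └─ d *
            ├─ d *
            └─ i *
Counting every labelled node above: 9.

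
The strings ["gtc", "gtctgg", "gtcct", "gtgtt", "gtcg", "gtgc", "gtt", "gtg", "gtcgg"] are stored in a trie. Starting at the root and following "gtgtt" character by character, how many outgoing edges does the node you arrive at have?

0

The children of the "gtgtt" node are the distinct next characters among strings starting with "gtgtt".
No stored string extends past "gtgtt".
That node has 0 child edges.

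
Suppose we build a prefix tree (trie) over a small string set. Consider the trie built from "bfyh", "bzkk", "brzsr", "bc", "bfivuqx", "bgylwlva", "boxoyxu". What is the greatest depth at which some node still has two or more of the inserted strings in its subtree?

Equivalently: take the maximum, over all pairs, of their longest common prefix length.
e.g. "bfivuqx" and "bfyh" share the prefix "bf" of length 2; no pair shares a longer one.
Longest shared-prefix length: 2

2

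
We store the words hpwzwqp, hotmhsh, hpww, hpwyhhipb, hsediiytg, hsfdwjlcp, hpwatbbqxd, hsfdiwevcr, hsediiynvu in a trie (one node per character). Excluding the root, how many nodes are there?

51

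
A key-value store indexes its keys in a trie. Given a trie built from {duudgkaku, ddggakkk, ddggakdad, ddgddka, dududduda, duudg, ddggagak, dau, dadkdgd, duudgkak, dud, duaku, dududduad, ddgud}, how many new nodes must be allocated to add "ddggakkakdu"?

The longest prefix of "ddggakkakdu" already in the trie is "ddggakk" (length 7).
Each of the 4 remaining characters creates one node.

4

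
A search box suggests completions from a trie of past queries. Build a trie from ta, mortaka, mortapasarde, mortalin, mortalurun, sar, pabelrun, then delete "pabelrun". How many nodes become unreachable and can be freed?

8

After clearing the end-marker at "pabelrun", prune upward until reaching a node still needed by another word.
No other word shares any prefix with "pabelrun", so all 8 of its nodes go.
Nodes removed: 8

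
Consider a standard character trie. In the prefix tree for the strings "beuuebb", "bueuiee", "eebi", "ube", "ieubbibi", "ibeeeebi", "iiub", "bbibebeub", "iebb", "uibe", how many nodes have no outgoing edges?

Leaves are exactly the stored words that no other stored word extends.
Those words: "bbibebeub", "beuuebb", "bueuiee", "eebi", "ibeeeebi", "iebb", "ieubbibi", "iiub", "ube", "uibe"
Leaf count: 10

10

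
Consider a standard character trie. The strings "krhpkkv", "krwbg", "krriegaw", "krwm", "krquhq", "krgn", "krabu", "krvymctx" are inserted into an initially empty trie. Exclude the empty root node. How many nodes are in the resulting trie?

Trie structure (* marks end of a word):
(root)
└─ k
   └─ r
      ├─ a
      │  └─ b
      │     └─ u *
      ├─ g
      │  └─ n *
      ├─ h
      │  └─ p
      │     └─ k
      │        └─ k
      │           └─ v *
      ├─ q
      │  └─ u
      │     └─ h
      │        └─ q *
      ├─ r
      │  └─ i
      │     └─ e
      │        └─ g
      │           └─ a
      │              └─ w *
      ├─ v
      │  └─ y
      │     └─ m
      │        └─ c
      │           └─ t
      │              └─ x *
      └─ w
         ├─ b
         │  └─ g *
         └─ m *
Counting every labelled node above: 32.

32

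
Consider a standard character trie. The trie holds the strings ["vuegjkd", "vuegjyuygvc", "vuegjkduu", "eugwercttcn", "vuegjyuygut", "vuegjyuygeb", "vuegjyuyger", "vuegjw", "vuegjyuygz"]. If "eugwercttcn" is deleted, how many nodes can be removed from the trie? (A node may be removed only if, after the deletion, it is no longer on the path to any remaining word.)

After clearing the end-marker at "eugwercttcn", prune upward until reaching a node still needed by another word.
No other word shares any prefix with "eugwercttcn", so all 11 of its nodes go.
Nodes removed: 11

11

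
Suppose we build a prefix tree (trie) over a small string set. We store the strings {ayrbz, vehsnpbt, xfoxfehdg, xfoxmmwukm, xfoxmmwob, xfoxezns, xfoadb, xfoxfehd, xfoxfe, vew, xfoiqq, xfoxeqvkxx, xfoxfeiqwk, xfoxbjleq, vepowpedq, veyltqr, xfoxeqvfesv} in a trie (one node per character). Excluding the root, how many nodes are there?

Trace insertions, counting only characters that open a new branch:
  "ayrbz" → 5 new (a, y, r, b, z)
  "vehsnpbt" → 8 new (v, e, h, s, n, p, b, t)
  "xfoxfehdg" → 9 new (x, f, o, x, f, e, h, d, g)
  "xfoxmmwukm" → prefix "xfox" already present; 6 new (m, m, w, u, k, m)
  "xfoxmmwob" → prefix "xfoxmmw" already present; 2 new (o, b)
  "xfoxezns" → prefix "xfox" already present; 4 new (e, z, n, s)
  "xfoadb" → prefix "xfo" already present; 3 new (a, d, b)
  "xfoxfehd" → prefix "xfoxfehd" already present; 0 new (none)
  "xfoxfe" → prefix "xfoxfe" already present; 0 new (none)
  "vew" → prefix "ve" already present; 1 new (w)
  "xfoiqq" → prefix "xfo" already present; 3 new (i, q, q)
  "xfoxeqvkxx" → prefix "xfoxe" already present; 5 new (q, v, k, x, x)
  "xfoxfeiqwk" → prefix "xfoxfe" already present; 4 new (i, q, w, k)
  "xfoxbjleq" → prefix "xfox" already present; 5 new (b, j, l, e, q)
  "vepowpedq" → prefix "ve" already present; 7 new (p, o, w, p, e, d, q)
  "veyltqr" → prefix "ve" already present; 5 new (y, l, t, q, r)
  "xfoxeqvfesv" → prefix "xfoxeqv" already present; 4 new (f, e, s, v)
Total nodes = 5 + 8 + 9 + 6 + 2 + 4 + 3 + 0 + 0 + 1 + 3 + 5 + 4 + 5 + 7 + 5 + 4 = 71

71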